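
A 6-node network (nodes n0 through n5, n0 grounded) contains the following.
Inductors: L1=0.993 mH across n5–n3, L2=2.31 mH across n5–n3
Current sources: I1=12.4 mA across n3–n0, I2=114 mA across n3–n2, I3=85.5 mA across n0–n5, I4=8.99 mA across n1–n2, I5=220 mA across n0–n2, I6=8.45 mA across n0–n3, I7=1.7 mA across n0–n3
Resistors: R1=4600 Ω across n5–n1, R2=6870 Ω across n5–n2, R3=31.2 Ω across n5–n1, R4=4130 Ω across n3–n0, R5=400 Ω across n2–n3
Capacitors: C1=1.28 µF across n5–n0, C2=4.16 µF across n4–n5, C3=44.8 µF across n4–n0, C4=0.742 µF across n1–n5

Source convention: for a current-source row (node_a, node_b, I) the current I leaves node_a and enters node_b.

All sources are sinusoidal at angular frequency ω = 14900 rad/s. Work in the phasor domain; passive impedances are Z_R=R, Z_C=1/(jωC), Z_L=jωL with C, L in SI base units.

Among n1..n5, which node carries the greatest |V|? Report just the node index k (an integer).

Element admittances at ω=14900 rad/s:
  Y(L1) = 0.000-0.06759j S between n5,n3
  Y(L2) = 0.000-0.02905j S between n5,n3
  I1: injects 0.0124 A into n0 (from n3)
  Y(R1) = 0.0002174+0.000j S between n5,n1
  Y(R2) = 0.0001456+0.000j S between n5,n2
  I2: injects 0.114 A into n2 (from n3)
  Y(R3) = 0.03205+0.000j S between n5,n1
  I3: injects 0.0855 A into n5 (from n0)
  Y(R4) = 0.0002421+0.000j S between n3,n0
  Y(C1) = 0.000+0.01907j S between n5,n0
  I4: injects 0.00899 A into n2 (from n1)
  Y(C2) = 0.000+0.06198j S between n4,n5
  Y(C3) = 0.000+0.6675j S between n4,n0
  I5: injects 0.22 A into n2 (from n0)
  I6: injects 0.00845 A into n3 (from n0)
  Y(C4) = 0.000+0.01106j S between n1,n5
  Y(R5) = 0.002500+0.000j S between n2,n3
  I7: injects 0.0017 A into n3 (from n0)
Assemble and solve the 5×5 MNA system:
  V(n1)=-0.2434-3.916j  V(n2)=129.7-1.969j  V(n3)=0.004337-1.850j  V(n4)=0.0005023-0.3400j  V(n5)=0.005911-4.001j

2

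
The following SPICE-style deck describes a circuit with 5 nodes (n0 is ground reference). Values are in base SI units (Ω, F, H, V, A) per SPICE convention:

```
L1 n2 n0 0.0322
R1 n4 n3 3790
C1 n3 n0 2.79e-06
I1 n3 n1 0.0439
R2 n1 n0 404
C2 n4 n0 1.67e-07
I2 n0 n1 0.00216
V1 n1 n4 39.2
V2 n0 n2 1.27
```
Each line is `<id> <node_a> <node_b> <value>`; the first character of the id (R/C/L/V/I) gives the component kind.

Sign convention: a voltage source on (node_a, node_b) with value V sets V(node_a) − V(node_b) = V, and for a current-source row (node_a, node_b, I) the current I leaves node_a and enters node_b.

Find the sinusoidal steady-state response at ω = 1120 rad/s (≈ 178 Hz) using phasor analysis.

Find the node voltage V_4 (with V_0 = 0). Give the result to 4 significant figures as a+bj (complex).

-18.52+2.760j V

Element admittances at ω=1120 rad/s:
  Y(L1) = 0.000-0.02773j S between n2,n0
  Y(R1) = 0.0002639+0.000j S between n4,n3
  Y(C1) = 0.000+0.003125j S between n3,n0
  I1: injects 0.0439 A into n1 (from n3)
  Y(R2) = 0.002475+0.000j S between n1,n0
  Y(C2) = 0.000+0.0001870j S between n4,n0
  I2: injects 0.00216 A into n1 (from n0)
  V1: constraint V(n1)−V(n4) = 39.2
  V2: constraint V(n0)−V(n2) = 1.27
Assemble and solve the 6×6 MNA system:
  V(n1)=20.68+2.760j  V(n2)=-1.270+0.000j  V(n3)=-1.078+15.52j  V(n4)=-18.52+2.760j
  i(V1)=-0.005119-0.006832j  i(V2)=0.000+0.03522j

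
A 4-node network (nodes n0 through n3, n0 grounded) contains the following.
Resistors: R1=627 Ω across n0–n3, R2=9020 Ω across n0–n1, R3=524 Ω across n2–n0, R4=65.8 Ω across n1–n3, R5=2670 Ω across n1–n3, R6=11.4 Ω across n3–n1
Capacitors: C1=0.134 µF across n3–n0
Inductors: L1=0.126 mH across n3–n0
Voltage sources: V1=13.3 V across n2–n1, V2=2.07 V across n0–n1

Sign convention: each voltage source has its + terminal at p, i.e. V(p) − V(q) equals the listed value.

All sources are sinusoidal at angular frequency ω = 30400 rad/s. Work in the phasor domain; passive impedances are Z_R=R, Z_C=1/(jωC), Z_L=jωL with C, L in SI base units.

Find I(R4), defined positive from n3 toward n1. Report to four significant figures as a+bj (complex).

0.02704-0.01084j A

Apply KCL at each of the 3 non-ground nodes and solve the resulting linear system.
Node n1: branches {R2, R4, R5, R6, V1, V2} → V_1 = -2.070+0.000j
Node n2: branches {R3, V1} → V_2 = 11.23+0.000j
Node n3: branches {R1, R4, R5, C1, R6, L1} → V_3 = -0.2911-0.7132j
Source currents: i(V1)=-0.02143+0.000j, i(V2)=-0.1625+0.07367j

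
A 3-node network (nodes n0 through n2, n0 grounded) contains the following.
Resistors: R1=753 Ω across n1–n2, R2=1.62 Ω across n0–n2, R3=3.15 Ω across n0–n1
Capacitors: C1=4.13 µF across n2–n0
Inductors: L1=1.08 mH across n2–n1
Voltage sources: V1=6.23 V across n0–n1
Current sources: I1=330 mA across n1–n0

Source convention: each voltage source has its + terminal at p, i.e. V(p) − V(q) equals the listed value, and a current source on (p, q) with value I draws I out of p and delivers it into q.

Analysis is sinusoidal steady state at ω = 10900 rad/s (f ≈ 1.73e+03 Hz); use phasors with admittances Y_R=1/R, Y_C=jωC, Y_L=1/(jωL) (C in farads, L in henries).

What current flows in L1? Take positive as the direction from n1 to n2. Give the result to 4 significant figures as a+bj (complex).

-0.07230+0.5234j A

MNA unknowns: 2 node voltages V₁..V_2 plus 1 source current (V1)
R1: Y=0.001328+0.000j on G[1,2]
R2: Y=0.6173+0.000j on G[0,2]
R3: Y=0.3175+0.000j on G[0,1]
C1: Y=0.000+0.04502j on G[2,0]
L1: Y=0.000-0.08495j on G[2,1]
V1: row V0−V1=6.23, i_V1 at 0,1
I1: z[1]−=0.33, z[0]+=0.33
solve → V1=-6.230+0.000j, V2=-0.06831+0.8511j
aux → i_V1=-1.728+0.5223j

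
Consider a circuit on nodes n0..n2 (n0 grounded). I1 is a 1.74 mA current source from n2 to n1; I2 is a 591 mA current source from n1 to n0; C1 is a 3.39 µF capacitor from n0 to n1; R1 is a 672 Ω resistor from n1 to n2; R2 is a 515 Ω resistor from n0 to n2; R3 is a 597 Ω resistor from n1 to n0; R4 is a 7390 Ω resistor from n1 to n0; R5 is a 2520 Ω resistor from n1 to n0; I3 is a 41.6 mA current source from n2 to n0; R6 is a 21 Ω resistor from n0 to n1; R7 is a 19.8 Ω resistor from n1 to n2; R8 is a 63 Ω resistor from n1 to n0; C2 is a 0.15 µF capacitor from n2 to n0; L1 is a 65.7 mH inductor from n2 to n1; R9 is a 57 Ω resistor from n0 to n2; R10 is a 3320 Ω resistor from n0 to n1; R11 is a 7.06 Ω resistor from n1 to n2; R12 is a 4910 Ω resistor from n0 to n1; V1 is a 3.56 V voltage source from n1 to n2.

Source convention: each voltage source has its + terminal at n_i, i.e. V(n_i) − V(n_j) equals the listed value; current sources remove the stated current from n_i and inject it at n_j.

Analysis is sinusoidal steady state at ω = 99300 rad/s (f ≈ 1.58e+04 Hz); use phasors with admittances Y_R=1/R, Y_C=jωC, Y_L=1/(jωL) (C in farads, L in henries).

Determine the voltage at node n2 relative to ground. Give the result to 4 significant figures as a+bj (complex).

Apply KCL at each of the 2 non-ground nodes and solve the resulting linear system.
Node n1: branches {I1, I2, C1, R1, R3, R4, R5, R6, R7, R8, L1, R10, R11, R12, V1} → V_1 = -0.2263+1.547j
Node n2: branches {I1, R1, R2, I3, R7, C2, L1, R9, R11, V1} → V_2 = -3.786+1.547j
Source currents: i(V1)=-0.7428-0.02570j

-3.786+1.547j V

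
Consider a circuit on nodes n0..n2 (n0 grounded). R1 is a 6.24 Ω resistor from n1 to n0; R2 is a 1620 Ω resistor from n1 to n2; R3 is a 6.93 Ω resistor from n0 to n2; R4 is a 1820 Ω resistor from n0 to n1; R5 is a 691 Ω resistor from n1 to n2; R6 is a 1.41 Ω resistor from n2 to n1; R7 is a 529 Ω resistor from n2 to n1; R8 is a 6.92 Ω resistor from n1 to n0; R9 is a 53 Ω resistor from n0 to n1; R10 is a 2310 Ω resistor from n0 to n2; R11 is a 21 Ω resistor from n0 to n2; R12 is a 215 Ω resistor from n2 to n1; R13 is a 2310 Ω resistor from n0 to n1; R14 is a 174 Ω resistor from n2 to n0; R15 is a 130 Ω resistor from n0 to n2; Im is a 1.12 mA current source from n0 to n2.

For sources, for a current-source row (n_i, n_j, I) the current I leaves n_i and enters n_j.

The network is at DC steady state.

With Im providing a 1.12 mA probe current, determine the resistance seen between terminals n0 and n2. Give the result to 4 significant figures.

R_eq = 2.329 Ω

Apply KCL at each of the 2 non-ground nodes and solve the resulting linear system.
Node n1: branches {R1, R2, R4, R5, R6, R7, R8, R9, R12, R13} → V_1 = 0.001796
Node n2: branches {R2, R3, R5, R6, R7, R10, R11, R12, R14, R15, Im} → V_2 = 0.002609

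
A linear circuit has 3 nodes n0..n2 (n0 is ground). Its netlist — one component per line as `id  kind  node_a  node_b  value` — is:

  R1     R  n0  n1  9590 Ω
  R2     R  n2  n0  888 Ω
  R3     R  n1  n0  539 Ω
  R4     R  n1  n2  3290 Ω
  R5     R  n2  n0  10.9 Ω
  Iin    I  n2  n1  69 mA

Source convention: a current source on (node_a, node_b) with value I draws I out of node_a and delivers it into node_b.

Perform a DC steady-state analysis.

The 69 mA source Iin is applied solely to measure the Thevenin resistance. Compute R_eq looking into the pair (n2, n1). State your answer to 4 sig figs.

R_eq = 449.8 Ω

Apply KCL at each of the 2 non-ground nodes and solve the resulting linear system.
Node n1: branches {R1, R3, R4, Iin} → V_1 = 30.40
Node n2: branches {R2, R4, R5, Iin} → V_2 = -0.6414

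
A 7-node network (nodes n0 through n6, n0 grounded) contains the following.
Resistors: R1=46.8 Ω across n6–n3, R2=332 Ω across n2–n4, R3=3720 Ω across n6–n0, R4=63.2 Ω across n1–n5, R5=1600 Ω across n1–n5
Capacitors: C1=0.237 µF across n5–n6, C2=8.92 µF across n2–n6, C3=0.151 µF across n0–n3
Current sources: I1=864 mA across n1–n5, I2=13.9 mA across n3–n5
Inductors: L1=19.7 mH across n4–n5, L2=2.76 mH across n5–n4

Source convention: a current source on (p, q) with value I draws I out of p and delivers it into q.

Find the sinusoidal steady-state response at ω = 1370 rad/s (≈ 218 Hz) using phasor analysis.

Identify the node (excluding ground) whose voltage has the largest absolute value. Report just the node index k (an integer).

Apply KCL at each of the 6 non-ground nodes and solve the resulting linear system.
Node n1: branches {I1, R4, R5} → V_1 = -47.95-1.209j
Node n2: branches {R2, C2} → V_2 = 0.1274-0.7856j
Node n3: branches {R1, C3, I2} → V_3 = -0.4048+0.3154j
Node n4: branches {L1, L2, R2} → V_4 = 4.578-1.253j
Node n5: branches {C1, I1, L1, L2, R4, R5, I2} → V_5 = 4.583-1.209j
Node n6: branches {R1, C1, R3, C2} → V_6 = 0.2427+0.3115j

1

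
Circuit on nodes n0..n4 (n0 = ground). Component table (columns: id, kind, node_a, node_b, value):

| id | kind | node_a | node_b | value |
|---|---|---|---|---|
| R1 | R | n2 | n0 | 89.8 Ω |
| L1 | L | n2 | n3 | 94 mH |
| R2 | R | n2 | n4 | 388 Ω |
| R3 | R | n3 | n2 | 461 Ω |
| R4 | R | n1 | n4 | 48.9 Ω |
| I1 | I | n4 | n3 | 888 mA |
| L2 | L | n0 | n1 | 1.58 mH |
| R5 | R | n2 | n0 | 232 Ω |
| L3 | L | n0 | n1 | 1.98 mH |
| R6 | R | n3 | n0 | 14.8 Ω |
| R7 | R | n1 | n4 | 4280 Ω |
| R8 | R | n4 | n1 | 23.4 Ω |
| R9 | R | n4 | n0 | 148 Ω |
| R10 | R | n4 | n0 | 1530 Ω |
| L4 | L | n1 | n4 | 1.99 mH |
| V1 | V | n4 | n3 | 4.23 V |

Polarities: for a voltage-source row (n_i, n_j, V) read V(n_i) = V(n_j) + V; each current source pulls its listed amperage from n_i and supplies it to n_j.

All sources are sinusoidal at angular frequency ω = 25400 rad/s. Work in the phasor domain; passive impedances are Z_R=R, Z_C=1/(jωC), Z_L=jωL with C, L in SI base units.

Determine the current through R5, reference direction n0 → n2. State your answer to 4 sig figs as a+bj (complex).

-0.0009760-0.001025j A

Element admittances at ω=25400 rad/s:
  Y(R1) = 0.01114+0.000j S between n2,n0
  Y(L1) = 0.000-0.0004188j S between n2,n3
  Y(R2) = 0.002577+0.000j S between n2,n4
  Y(R3) = 0.002169+0.000j S between n3,n2
  Y(R4) = 0.02045+0.000j S between n1,n4
  I1: injects 0.888 A into n3 (from n4)
  Y(L2) = 0.000-0.02492j S between n0,n1
  Y(R5) = 0.004310+0.000j S between n2,n0
  Y(L3) = 0.000-0.01988j S between n0,n1
  Y(R6) = 0.06757+0.000j S between n3,n0
  Y(R7) = 0.0002336+0.000j S between n1,n4
  Y(R8) = 0.04274+0.000j S between n4,n1
  Y(R9) = 0.006757+0.000j S between n4,n0
  Y(R10) = 0.0006536+0.000j S between n4,n0
  Y(L4) = 0.000-0.01978j S between n1,n4
  V1: constraint V(n4)−V(n3) = 4.23
Assemble and solve the 5×5 MNA system:
  V(n1)=1.536+1.547j  V(n2)=0.2264+0.2378j  V(n3)=-1.389+0.8689j  V(n4)=2.841+0.8689j
  i(V1)=-0.9851+0.06076j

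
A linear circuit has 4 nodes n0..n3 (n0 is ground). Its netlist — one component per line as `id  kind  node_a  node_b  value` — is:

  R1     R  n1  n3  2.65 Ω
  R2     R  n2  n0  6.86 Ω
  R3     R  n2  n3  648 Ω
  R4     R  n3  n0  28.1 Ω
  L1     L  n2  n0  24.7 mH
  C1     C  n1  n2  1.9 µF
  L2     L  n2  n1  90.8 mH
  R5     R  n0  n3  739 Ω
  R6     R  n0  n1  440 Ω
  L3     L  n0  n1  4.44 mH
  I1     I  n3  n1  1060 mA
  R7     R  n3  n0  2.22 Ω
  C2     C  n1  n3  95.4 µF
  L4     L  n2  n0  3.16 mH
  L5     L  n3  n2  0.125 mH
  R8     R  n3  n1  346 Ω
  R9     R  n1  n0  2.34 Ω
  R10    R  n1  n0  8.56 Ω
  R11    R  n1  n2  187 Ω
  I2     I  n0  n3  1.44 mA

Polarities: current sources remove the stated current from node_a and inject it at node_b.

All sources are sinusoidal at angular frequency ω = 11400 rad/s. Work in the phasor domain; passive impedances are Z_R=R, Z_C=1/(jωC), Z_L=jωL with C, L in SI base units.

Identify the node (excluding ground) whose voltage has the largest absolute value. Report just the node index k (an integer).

1

MNA unknowns: 3 node voltages V₁..V_3
R1: Y=0.3774+0.000j on G[1,3]
R2: Y=0.1458+0.000j on G[2,0]
R3: Y=0.001543+0.000j on G[2,3]
R4: Y=0.03559+0.000j on G[3,0]
L1: Y=0.000-0.003551j on G[2,0]
C1: Y=0.000+0.02166j on G[1,2]
L2: Y=0.000-0.0009661j on G[2,1]
R5: Y=0.001353+0.000j on G[0,3]
R6: Y=0.002273+0.000j on G[0,1]
L3: Y=0.000-0.01976j on G[0,1]
I1: z[3]−=1.06, z[1]+=1.06
R7: Y=0.4505+0.000j on G[3,0]
C2: Y=0.000+1.088j on G[1,3]
L4: Y=0.000-0.02776j on G[2,0]
L5: Y=0.000-0.7018j on G[3,2]
R8: Y=0.002890+0.000j on G[3,1]
R9: Y=0.4274+0.000j on G[1,0]
R10: Y=0.1168+0.000j on G[1,0]
R11: Y=0.005348+0.000j on G[1,2]
I2: z[0]−=0.00144, z[3]+=0.00144
solve → V1=0.2234-0.3806j, V2=-0.1383+0.3572j, V3=-0.2137+0.3201j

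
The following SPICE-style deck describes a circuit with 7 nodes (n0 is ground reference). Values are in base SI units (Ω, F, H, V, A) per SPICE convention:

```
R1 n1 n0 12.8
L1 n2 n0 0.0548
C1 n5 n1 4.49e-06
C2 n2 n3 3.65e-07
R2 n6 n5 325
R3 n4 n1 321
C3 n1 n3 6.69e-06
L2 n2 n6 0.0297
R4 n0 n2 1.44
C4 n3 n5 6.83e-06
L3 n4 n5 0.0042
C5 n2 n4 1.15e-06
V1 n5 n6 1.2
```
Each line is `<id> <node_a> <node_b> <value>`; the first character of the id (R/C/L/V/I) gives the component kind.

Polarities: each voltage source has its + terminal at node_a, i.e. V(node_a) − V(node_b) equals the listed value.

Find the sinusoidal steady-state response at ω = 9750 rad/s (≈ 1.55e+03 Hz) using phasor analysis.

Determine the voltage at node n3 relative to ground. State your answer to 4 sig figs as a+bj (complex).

Element admittances at ω=9750 rad/s:
  Y(R1) = 0.07812+0.000j S between n1,n0
  Y(L1) = 0.000-0.001872j S between n2,n0
  Y(C1) = 0.000+0.04378j S between n5,n1
  Y(C2) = 0.000+0.003559j S between n2,n3
  Y(R2) = 0.003077+0.000j S between n6,n5
  Y(R3) = 0.003115+0.000j S between n4,n1
  Y(C3) = 0.000+0.06523j S between n1,n3
  Y(L2) = 0.000-0.003453j S between n2,n6
  Y(R4) = 0.6944+0.000j S between n0,n2
  Y(C4) = 0.000+0.06659j S between n3,n5
  Y(L3) = 0.000-0.02442j S between n4,n5
  Y(C5) = 0.000+0.01121j S between n2,n4
  V1: constraint V(n5)−V(n6) = 1.2
Assemble and solve the 7×7 MNA system:
  V(n1)=-0.008059-0.04026j  V(n2)=0.0008944+0.004532j  V(n3)=-0.02810-0.03724j  V(n4)=-0.09441-0.05100j  V(n5)=-0.04928-0.03652j  V(n6)=-1.249-0.03652j
  i(V1)=-0.003834+0.004317j

-0.02810-0.03724j V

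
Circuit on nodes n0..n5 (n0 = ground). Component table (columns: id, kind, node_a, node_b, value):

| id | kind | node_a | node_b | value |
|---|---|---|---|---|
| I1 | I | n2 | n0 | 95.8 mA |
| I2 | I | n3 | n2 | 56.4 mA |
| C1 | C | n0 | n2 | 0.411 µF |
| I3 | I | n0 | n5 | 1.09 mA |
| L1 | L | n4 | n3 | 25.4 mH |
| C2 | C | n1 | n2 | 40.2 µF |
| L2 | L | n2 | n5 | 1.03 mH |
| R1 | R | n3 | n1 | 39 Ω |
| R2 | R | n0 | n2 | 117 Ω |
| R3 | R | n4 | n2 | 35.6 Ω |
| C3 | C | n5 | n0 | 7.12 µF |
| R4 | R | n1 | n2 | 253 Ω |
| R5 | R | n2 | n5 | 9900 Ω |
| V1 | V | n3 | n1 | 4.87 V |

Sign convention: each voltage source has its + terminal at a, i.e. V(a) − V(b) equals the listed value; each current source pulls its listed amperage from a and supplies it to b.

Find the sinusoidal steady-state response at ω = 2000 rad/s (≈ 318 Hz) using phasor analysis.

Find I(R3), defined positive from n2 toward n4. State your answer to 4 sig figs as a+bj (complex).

-0.07252+0.05756j A

Element admittances at ω=2000 rad/s:
  I1: injects 0.0958 A into n0 (from n2)
  I2: injects 0.0564 A into n2 (from n3)
  Y(C1) = 0.000+0.0008220j S between n0,n2
  I3: injects 0.00109 A into n5 (from n0)
  Y(L1) = 0.000-0.01969j S between n4,n3
  Y(C2) = 0.000+0.08040j S between n1,n2
  Y(L2) = 0.000-0.4854j S between n2,n5
  Y(R1) = 0.02564+0.000j S between n3,n1
  Y(R2) = 0.008547+0.000j S between n0,n2
  Y(R3) = 0.02809+0.000j S between n4,n2
  Y(C3) = 0.000+0.01424j S between n5,n0
  Y(R4) = 0.003953+0.000j S between n1,n2
  Y(R5) = 0.0001010+0.000j S between n2,n5
  V1: constraint V(n3)−V(n1) = 4.87
Assemble and solve the 6×6 MNA system:
  V(n1)=-1.949+6.320j  V(n2)=-2.585+4.685j  V(n3)=2.921+6.320j  V(n4)=-0.003265+2.636j  V(n5)=-2.663+4.829j
  i(V1)=-0.2538+0.05756j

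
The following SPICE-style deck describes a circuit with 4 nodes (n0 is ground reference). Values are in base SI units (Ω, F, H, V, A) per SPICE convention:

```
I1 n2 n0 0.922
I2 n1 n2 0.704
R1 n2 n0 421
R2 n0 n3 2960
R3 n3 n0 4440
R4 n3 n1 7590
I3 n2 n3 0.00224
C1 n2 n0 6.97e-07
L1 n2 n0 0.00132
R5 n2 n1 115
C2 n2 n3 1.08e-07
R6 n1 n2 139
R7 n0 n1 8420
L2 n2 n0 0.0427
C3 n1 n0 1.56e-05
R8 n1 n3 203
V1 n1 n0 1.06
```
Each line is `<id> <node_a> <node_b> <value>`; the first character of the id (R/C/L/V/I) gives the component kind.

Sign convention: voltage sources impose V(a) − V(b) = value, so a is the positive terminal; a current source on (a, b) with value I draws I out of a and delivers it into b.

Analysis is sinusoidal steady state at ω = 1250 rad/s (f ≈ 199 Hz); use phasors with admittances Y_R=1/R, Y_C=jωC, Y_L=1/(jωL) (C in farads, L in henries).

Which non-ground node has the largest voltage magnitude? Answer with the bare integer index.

3

Apply KCL at each of the 3 non-ground nodes and solve the resulting linear system.
Node n1: branches {I2, R4, R5, R6, R7, C3, R8, V1} → V_1 = 1.060+0.000j
Node n2: branches {I1, I2, R1, I3, C1, L1, R5, C2, R6, L2} → V_2 = -0.009833-0.3258j
Node n3: branches {R2, R3, R4, I3, C2, R8} → V_3 = 1.359-0.03288j
Source currents: i(V1)=-0.7196-0.02601j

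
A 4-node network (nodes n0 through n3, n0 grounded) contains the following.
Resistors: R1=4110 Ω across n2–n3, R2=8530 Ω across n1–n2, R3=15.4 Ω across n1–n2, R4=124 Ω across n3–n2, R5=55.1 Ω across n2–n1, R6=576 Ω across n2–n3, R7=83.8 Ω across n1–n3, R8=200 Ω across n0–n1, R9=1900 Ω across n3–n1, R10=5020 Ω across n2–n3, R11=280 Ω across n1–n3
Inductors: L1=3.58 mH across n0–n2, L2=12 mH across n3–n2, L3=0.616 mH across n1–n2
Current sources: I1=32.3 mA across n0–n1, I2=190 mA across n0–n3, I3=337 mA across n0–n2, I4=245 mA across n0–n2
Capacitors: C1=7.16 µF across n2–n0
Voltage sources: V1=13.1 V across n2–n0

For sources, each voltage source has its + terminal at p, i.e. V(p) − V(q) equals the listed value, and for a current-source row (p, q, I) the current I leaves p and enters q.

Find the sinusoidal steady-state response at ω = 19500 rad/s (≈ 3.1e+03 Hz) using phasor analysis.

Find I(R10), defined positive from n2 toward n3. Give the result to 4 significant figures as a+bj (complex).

-0.001437-0.0002977j A

MNA unknowns: 3 node voltages V₁..V_3 plus 1 source current (V1)
R1: Y=0.0002433+0.000j on G[2,3]
L1: Y=0.000-0.01432j on G[0,2]
R2: Y=0.0001172+0.000j on G[1,2]
R3: Y=0.06494+0.000j on G[1,2]
R4: Y=0.008065+0.000j on G[3,2]
I1: z[0]−=0.0323, z[1]+=0.0323
I2: z[0]−=0.19, z[3]+=0.19
R5: Y=0.01815+0.000j on G[2,1]
L2: Y=0.000-0.004274j on G[3,2]
R6: Y=0.001736+0.000j on G[2,3]
L3: Y=0.000-0.08325j on G[1,2]
R7: Y=0.01193+0.000j on G[1,3]
R8: Y=0.005000+0.000j on G[0,1]
R9: Y=0.0005263+0.000j on G[3,1]
C1: Y=0.000+0.1396j on G[2,0]
I3: z[0]−=0.337, z[2]+=0.337
I4: z[0]−=0.245, z[2]+=0.245
R10: Y=0.0001992+0.000j on G[2,3]
R11: Y=0.003571+0.000j on G[1,3]
V1: row V2−V0=13.1, i_V1 at 2,0
solve → V1=13.47+0.5261j, V2=13.10+0.000j, V3=20.31+1.494j
aux → i_V1=0.7369-1.644j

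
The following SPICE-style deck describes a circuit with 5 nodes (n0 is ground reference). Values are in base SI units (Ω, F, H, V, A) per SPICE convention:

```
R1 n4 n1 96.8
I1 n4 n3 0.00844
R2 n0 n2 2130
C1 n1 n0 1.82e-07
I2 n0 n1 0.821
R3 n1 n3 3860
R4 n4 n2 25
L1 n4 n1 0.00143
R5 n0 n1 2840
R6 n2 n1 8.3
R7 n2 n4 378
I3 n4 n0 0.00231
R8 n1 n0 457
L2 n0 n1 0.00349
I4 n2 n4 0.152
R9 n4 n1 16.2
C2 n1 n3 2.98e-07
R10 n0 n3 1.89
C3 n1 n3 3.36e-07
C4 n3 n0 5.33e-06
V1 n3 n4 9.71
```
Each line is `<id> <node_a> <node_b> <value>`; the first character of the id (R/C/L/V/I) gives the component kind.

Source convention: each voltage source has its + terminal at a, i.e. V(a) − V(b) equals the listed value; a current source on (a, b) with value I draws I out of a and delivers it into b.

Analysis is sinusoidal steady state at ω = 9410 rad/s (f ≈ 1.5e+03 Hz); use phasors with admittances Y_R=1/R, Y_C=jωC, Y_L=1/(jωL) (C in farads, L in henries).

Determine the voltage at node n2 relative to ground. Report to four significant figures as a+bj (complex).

MNA unknowns: 4 node voltages V₁..V_4 plus 1 source current (V1)
R1: Y=0.01033+0.000j on G[4,1]
I1: z[4]−=0.00844, z[3]+=0.00844
R2: Y=0.0004695+0.000j on G[0,2]
C1: Y=0.000+0.001713j on G[1,0]
I2: z[0]−=0.821, z[1]+=0.821
R3: Y=0.0002591+0.000j on G[1,3]
R4: Y=0.04000+0.000j on G[4,2]
L1: Y=0.000-0.07431j on G[4,1]
R5: Y=0.0003521+0.000j on G[0,1]
R6: Y=0.1205+0.000j on G[2,1]
R7: Y=0.002646+0.000j on G[2,4]
I3: z[4]−=0.00231, z[0]+=0.00231
R8: Y=0.002188+0.000j on G[1,0]
L2: Y=0.000-0.03045j on G[0,1]
I4: z[2]−=0.152, z[4]+=0.152
R9: Y=0.06173+0.000j on G[4,1]
C2: Y=0.000+0.002804j on G[1,3]
R10: Y=0.5291+0.000j on G[0,3]
C3: Y=0.000+0.003162j on G[1,3]
C4: Y=0.000+0.05016j on G[3,0]
V1: row V3−V4=9.71, i_V1 at 3,4
solve → V1=-3.633+2.217j, V2=-5.767+1.543j, V3=1.417-0.3437j, V4=-8.293-0.3437j
aux → i_V1=-0.7751+0.08130j

-5.767+1.543j V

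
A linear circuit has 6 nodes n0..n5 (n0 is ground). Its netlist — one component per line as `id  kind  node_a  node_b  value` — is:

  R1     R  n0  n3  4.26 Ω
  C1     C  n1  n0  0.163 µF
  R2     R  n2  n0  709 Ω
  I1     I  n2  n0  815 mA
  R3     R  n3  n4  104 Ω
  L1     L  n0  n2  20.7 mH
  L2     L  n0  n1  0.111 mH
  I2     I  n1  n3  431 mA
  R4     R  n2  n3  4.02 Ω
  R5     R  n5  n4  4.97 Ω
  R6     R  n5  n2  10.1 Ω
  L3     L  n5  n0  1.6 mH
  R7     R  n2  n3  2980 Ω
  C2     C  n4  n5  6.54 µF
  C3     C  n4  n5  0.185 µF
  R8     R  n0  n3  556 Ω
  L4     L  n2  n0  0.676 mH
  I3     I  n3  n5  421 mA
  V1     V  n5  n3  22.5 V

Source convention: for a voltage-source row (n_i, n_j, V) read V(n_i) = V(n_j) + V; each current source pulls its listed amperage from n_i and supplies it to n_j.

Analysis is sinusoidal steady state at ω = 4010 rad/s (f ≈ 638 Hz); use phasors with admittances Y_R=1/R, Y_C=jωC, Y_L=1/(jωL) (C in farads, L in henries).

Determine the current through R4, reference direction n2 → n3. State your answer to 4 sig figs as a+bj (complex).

Apply KCL at each of the 5 non-ground nodes and solve the resulting linear system.
Node n1: branches {C1, L2, I2} → V_1 = 0.000-0.1919j
Node n2: branches {R2, I1, L1, R4, R6, R7, L4} → V_2 = -3.522+1.026j
Node n3: branches {R1, R3, I2, R4, R7, R8, I3, V1} → V_3 = -6.472+4.884j
Node n4: branches {R3, R5, C2, C3} → V_4 = 15.02+5.013j
Node n5: branches {R5, R6, L3, C2, C3, I3, V1} → V_5 = 16.03+4.884j
Source currents: i(V1)=-2.482+2.115j

0.7339-0.9597j A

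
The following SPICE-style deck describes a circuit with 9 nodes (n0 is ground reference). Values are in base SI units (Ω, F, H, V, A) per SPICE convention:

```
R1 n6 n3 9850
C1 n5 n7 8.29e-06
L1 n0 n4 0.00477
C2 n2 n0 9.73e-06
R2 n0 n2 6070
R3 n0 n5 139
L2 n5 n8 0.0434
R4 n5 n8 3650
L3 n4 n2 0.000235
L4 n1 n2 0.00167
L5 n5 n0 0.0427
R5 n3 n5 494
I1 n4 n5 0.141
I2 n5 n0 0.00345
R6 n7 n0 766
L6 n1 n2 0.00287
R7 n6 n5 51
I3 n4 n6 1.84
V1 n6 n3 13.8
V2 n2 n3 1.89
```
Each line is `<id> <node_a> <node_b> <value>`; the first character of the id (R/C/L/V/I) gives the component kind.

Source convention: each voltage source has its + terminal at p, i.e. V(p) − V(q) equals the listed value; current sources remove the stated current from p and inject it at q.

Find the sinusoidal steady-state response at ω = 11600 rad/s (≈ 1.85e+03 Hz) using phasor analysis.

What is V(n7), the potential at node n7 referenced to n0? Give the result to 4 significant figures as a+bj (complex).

MNA unknowns: 8 node voltages V₁..V_8 plus 2 source currents (V1, V2)
R1: Y=0.0001015+0.000j on G[6,3]
C1: Y=0.000+0.09616j on G[5,7]
L1: Y=0.000-0.01807j on G[0,4]
C2: Y=0.000+0.1129j on G[2,0]
R2: Y=0.0001647+0.000j on G[0,2]
R3: Y=0.007194+0.000j on G[0,5]
L2: Y=0.000-0.001986j on G[5,8]
R4: Y=0.0002740+0.000j on G[5,8]
L3: Y=0.000-0.3668j on G[4,2]
L4: Y=0.000-0.05162j on G[1,2]
L5: Y=0.000-0.002019j on G[5,0]
R5: Y=0.002024+0.000j on G[3,5]
I1: z[4]−=0.141, z[5]+=0.141
I2: z[5]−=0.00345, z[0]+=0.00345
R6: Y=0.001305+0.000j on G[7,0]
L6: Y=0.000-0.03004j on G[1,2]
R7: Y=0.01961+0.000j on G[6,5]
I3: z[4]−=1.84, z[6]+=1.84
V1: row V6−V3=13.8, i_V1 at 6,3
V2: row V2−V3=1.89, i_V2 at 2,3
solve → V1=0.1727+0.1721j, V2=0.1727+0.1721j, V3=-1.717+0.1721j, V4=0.1646-4.983j, V5=12.25+0.9371j, V6=12.08+0.1721j, V7=12.24+1.103j, V8=12.25+0.9371j
aux → i_V1=1.842+0.01500j, i_V2=-1.872-0.01655j

12.24+1.103j V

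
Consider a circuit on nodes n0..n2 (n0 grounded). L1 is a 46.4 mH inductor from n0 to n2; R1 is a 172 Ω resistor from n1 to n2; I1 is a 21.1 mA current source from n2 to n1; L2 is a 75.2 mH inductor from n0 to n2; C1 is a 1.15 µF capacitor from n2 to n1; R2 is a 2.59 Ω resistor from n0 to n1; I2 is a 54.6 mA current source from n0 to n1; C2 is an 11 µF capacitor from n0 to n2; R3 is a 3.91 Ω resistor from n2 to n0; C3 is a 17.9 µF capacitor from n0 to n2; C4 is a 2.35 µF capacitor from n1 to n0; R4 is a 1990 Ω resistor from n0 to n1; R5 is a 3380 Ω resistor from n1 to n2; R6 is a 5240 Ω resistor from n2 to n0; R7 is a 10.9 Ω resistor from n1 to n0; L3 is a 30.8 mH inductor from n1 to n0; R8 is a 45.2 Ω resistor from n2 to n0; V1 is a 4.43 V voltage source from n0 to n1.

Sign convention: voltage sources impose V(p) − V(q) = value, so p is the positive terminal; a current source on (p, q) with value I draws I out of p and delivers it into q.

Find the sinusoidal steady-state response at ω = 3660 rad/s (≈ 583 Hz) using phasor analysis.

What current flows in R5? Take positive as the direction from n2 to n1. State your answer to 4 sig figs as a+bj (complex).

0.001260-1.498e-06j A

Element admittances at ω=3660 rad/s:
  Y(L1) = 0.000-0.005888j S between n0,n2
  Y(R1) = 0.005814+0.000j S between n1,n2
  I1: injects 0.0211 A into n1 (from n2)
  Y(L2) = 0.000-0.003633j S between n0,n2
  Y(C1) = 0.000+0.004209j S between n2,n1
  Y(R2) = 0.3861+0.000j S between n0,n1
  I2: injects 0.0546 A into n1 (from n0)
  Y(C2) = 0.000+0.04026j S between n0,n2
  Y(R3) = 0.2558+0.000j S between n2,n0
  Y(C3) = 0.000+0.06551j S between n0,n2
  Y(C4) = 0.000+0.008601j S between n1,n0
  Y(R4) = 0.0005025+0.000j S between n0,n1
  Y(R5) = 0.0002959+0.000j S between n1,n2
  Y(R6) = 0.0001908+0.000j S between n2,n0
  Y(R7) = 0.09174+0.000j S between n1,n0
  Y(L3) = 0.000-0.008871j S between n1,n0
  Y(R8) = 0.02212+0.000j S between n2,n0
  V1: constraint V(n0)−V(n1) = 4.43
Assemble and solve the 3×3 MNA system:
  V(n1)=-4.430+0.000j  V(n2)=-0.1713-0.005062j
  i(V1)=-2.221-0.01670j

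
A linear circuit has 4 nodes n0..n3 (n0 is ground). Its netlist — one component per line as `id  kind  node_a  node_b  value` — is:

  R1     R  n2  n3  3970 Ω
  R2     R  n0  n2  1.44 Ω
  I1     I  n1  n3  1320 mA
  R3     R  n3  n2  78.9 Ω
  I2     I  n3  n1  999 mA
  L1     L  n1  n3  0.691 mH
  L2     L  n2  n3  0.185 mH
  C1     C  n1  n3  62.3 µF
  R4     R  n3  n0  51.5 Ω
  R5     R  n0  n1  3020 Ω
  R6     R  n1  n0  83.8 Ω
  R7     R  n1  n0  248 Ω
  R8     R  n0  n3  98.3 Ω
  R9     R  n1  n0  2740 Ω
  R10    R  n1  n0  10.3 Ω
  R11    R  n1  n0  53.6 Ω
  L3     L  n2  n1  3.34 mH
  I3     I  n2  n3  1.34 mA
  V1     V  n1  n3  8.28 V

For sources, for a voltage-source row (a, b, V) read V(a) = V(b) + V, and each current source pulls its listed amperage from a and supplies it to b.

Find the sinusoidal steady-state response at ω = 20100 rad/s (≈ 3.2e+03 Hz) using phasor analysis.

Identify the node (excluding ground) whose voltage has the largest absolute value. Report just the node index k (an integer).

1

Element admittances at ω=20100 rad/s:
  Y(R1) = 0.0002519+0.000j S between n2,n3
  Y(R2) = 0.6944+0.000j S between n0,n2
  I1: injects 1.32 A into n3 (from n1)
  Y(R3) = 0.01267+0.000j S between n3,n2
  I2: injects 0.999 A into n1 (from n3)
  Y(L1) = 0.000-0.07200j S between n1,n3
  Y(L2) = 0.000-0.2689j S between n2,n3
  Y(C1) = 0.000+1.252j S between n1,n3
  Y(R4) = 0.01942+0.000j S between n3,n0
  Y(R5) = 0.0003311+0.000j S between n0,n1
  Y(R6) = 0.01193+0.000j S between n1,n0
  Y(R7) = 0.004032+0.000j S between n1,n0
  Y(R8) = 0.01017+0.000j S between n0,n3
  Y(R9) = 0.0003650+0.000j S between n1,n0
  Y(R10) = 0.09709+0.000j S between n1,n0
  Y(R11) = 0.01866+0.000j S between n1,n0
  Y(L3) = 0.000-0.01490j S between n2,n1
  I3: injects 0.00134 A into n3 (from n2)
  V1: constraint V(n1)−V(n3) = 8.28
Assemble and solve the 4×4 MNA system:
  V(n1)=5.696-1.873j  V(n2)=-0.9758+0.4369j  V(n3)=-2.584-1.873j
  i(V1)=-1.041-9.425j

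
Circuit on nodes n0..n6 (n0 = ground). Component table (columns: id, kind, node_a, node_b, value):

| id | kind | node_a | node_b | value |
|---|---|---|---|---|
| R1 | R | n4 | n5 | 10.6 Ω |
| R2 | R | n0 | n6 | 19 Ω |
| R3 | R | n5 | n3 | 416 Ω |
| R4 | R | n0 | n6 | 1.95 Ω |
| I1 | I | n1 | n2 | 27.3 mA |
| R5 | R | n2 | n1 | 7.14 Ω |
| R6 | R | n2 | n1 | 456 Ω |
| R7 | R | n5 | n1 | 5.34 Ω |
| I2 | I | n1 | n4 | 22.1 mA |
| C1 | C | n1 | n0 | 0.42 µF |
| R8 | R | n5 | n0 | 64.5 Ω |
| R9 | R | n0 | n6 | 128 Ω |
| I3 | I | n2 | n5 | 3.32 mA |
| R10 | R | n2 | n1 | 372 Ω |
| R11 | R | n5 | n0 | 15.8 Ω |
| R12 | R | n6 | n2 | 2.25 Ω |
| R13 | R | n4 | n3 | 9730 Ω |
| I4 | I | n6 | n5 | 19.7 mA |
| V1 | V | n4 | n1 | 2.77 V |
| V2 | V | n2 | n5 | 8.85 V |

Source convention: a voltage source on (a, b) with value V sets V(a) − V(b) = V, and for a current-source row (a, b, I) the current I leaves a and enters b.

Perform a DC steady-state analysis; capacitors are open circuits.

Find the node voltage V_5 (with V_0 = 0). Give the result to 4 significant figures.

-6.698 V

Apply KCL at each of the 6 non-ground nodes and solve the resulting linear system.
Node n1: branches {I1, R5, R6, R7, I2, C1, R10, V1} → V_1 = -4.368
Node n2: branches {I1, R5, R6, I3, R10, R12, V2} → V_2 = 2.152
Node n3: branches {R3, R13} → V_3 = -6.489
Node n4: branches {R1, I2, R13, V1} → V_4 = -1.598
Node n5: branches {R1, R3, R7, R8, I3, R11, I4, V2} → V_5 = -6.698
Node n6: branches {R2, R4, R9, R12, I4} → V_6 = 0.9206
Source currents: i(V1)=-0.4595, i(V2)=-1.469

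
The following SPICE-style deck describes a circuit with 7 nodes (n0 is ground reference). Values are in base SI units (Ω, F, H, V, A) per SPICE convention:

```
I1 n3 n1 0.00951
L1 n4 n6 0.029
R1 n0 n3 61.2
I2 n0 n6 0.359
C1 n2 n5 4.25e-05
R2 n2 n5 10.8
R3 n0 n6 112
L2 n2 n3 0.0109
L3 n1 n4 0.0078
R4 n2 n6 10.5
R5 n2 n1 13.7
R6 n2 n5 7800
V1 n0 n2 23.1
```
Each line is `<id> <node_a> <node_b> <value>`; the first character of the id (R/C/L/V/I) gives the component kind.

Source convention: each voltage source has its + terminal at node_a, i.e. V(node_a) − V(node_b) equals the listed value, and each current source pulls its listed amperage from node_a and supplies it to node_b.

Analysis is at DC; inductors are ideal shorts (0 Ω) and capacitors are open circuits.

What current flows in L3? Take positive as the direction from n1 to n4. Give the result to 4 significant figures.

-0.2273 A

Element admittances at DC:
  I1: injects 0.00951 A into n1 (from n3)
  L1: short n4↔n6 (DC inductor)
  Y(R1) = 0.01634 S between n0,n3
  I2: injects 0.359 A into n6 (from n0)
  Y(C1) = 0.000 S between n2,n5
  Y(R2) = 0.09259 S between n2,n5
  Y(R3) = 0.008929 S between n0,n6
  L2: short n2↔n3 (DC inductor)
  L3: short n1↔n4 (DC inductor)
  Y(R4) = 0.09524 S between n2,n6
  Y(R5) = 0.07299 S between n2,n1
  Y(R6) = 0.0001282 S between n2,n5
  V1: constraint V(n0)−V(n2) = 23.1
Assemble and solve the 10×10 MNA system:
  V(n1)=-19.86  V(n2)=-23.10  V(n3)=-23.10  V(n4)=-19.86  V(n5)=-23.10  V(n6)=-19.86
  i(L1)=-0.2273  i(L2)=-0.3679  i(L3)=-0.2273  i(V1)=-0.9137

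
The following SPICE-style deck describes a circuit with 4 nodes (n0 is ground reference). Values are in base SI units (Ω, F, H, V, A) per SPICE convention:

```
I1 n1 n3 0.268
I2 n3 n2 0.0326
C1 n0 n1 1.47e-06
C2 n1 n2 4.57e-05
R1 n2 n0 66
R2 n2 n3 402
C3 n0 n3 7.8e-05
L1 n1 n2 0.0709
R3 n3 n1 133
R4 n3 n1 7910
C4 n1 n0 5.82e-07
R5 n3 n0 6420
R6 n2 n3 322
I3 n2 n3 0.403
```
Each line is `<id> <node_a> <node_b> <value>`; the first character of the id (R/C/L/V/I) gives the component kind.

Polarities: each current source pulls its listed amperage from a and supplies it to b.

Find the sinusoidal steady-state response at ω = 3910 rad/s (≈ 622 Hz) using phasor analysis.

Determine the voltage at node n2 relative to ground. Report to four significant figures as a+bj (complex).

-20.98+5.093j V

Apply KCL at each of the 3 non-ground nodes and solve the resulting linear system.
Node n1: branches {I1, C1, C2, L1, R3, R4, C4} → V_1 = -20.34+5.472j
Node n2: branches {I2, C2, R1, R2, L1, R6, I3} → V_2 = -20.98+5.093j
Node n3: branches {I1, I2, R2, C3, R3, R4, R5, R6, I3} → V_3 = 0.2827-1.186j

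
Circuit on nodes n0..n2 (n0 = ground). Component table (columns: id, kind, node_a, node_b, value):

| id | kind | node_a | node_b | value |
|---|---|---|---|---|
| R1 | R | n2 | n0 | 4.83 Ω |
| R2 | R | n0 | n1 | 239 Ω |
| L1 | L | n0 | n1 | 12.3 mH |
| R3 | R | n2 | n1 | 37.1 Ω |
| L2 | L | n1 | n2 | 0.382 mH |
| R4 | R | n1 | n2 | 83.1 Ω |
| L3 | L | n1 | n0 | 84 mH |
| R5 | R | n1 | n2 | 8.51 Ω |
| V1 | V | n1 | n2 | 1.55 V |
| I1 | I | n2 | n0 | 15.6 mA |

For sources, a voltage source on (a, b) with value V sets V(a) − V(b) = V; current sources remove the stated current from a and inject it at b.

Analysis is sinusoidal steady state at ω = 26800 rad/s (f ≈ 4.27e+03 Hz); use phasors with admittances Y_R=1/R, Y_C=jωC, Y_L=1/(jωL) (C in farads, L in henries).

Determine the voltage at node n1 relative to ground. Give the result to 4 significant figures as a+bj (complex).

1.445+0.02379j V

Apply KCL at each of the 2 non-ground nodes and solve the resulting linear system.
Node n1: branches {R2, L1, R3, L2, R4, L3, R5, V1} → V_1 = 1.445+0.02379j
Node n2: branches {R1, R3, L2, R4, R5, V1, I1} → V_2 = -0.1050+0.02379j
Source currents: i(V1)=-0.2487+0.1563j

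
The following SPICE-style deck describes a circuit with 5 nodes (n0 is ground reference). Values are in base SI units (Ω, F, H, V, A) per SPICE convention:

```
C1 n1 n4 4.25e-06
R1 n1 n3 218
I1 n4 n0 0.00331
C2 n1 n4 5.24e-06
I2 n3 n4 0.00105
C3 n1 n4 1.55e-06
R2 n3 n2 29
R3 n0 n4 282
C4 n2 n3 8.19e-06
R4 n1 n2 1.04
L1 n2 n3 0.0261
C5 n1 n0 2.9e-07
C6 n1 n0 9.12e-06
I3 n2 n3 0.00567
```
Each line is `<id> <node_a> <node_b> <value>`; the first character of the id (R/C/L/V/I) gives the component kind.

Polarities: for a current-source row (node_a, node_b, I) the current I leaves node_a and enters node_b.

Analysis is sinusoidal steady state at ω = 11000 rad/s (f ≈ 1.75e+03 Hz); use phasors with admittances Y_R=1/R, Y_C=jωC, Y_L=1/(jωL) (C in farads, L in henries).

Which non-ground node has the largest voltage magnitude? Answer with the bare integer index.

4

Element admittances at ω=11000 rad/s:
  Y(C1) = 0.000+0.04675j S between n1,n4
  Y(R1) = 0.004587+0.000j S between n1,n3
  I1: injects 0.00331 A into n0 (from n4)
  Y(C2) = 0.000+0.05764j S between n1,n4
  I2: injects 0.00105 A into n4 (from n3)
  Y(C3) = 0.000+0.01705j S between n1,n4
  Y(R2) = 0.03448+0.000j S between n3,n2
  Y(R3) = 0.003546+0.000j S between n0,n4
  Y(C4) = 0.000+0.09009j S between n2,n3
  Y(R4) = 0.9615+0.000j S between n1,n2
  Y(L1) = 0.000-0.003483j S between n2,n3
  Y(C5) = 0.000+0.003190j S between n1,n0
  Y(C6) = 0.000+0.1003j S between n1,n0
  I3: injects 0.00567 A into n3 (from n2)
Assemble and solve the 4×4 MNA system:
  V(n1)=-0.001726+0.03187j  V(n2)=-0.002908+0.03208j  V(n3)=0.01710-0.01230j  V(n4)=-0.003197+0.05038j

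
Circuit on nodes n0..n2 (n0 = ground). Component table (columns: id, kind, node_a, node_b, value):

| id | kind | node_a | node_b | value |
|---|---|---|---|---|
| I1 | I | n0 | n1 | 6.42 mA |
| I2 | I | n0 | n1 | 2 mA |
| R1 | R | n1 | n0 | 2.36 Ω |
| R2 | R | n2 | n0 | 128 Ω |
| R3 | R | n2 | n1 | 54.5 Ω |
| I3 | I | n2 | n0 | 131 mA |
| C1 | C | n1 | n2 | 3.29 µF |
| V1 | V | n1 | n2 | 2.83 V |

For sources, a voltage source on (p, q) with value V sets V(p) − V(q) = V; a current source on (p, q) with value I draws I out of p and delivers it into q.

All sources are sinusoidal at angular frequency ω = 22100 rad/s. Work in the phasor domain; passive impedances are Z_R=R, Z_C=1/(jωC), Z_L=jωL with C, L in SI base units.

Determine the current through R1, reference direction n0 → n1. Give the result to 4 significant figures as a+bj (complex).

Apply KCL at each of the 2 non-ground nodes and solve the resulting linear system.
Node n1: branches {I1, I2, R1, R3, C1, V1} → V_1 = -0.2328+0.000j
Node n2: branches {R2, R3, I3, C1, V1} → V_2 = -3.063+0.000j
Source currents: i(V1)=0.05515-0.2058j

0.09865+0.000j A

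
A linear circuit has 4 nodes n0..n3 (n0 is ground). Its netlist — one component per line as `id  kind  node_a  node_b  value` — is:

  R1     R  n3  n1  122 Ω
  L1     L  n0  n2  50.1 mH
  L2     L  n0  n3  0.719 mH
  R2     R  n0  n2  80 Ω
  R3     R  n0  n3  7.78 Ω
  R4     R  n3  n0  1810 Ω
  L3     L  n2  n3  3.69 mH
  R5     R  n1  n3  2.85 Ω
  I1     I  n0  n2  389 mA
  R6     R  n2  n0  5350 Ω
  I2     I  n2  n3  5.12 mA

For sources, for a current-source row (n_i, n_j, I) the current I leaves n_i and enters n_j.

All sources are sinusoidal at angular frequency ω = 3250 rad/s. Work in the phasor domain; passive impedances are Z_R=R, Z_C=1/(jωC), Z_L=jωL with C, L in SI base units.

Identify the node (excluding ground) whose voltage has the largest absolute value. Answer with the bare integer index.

2

Apply KCL at each of the 3 non-ground nodes and solve the resulting linear system.
Node n1: branches {R1, R5} → V_1 = 0.3415+0.7074j
Node n2: branches {L1, R2, L3, I1, R6, I2} → V_2 = 0.9990+4.805j
Node n3: branches {R1, L2, R3, R4, L3, R5, I2} → V_3 = 0.3415+0.7074j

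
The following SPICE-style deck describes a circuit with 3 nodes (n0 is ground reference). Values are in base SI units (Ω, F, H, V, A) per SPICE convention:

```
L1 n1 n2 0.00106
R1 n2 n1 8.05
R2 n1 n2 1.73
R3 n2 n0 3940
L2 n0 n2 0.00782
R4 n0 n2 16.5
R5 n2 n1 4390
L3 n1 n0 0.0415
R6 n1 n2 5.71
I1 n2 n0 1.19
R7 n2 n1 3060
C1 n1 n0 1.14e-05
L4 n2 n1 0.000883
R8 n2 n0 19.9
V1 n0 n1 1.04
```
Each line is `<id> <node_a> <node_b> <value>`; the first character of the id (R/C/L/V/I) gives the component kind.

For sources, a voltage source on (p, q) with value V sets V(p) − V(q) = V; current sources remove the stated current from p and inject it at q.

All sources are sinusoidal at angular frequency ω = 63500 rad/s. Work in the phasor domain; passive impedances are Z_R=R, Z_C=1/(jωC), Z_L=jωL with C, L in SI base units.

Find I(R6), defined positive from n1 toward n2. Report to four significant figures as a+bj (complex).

Apply KCL at each of the 2 non-ground nodes and solve the resulting linear system.
Node n1: branches {L1, R1, R2, R5, L3, R6, R7, C1, L4, V1} → V_1 = -1.040+0.000j
Node n2: branches {L1, R1, R2, R3, L2, R4, R5, R6, I1, R7, L4, R8} → V_2 = -2.125-0.04019j
Source currents: i(V1)=0.9538-0.7526j

0.1900+0.007038j A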